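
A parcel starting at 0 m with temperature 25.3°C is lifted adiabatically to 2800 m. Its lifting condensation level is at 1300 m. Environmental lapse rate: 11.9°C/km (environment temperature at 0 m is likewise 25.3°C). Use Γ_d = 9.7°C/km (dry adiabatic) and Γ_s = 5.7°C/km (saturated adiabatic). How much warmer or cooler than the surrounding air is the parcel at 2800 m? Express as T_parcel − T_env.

+12.16°C (parcel warmer than environment)

Parcel:
  From 0 m to 1300 m (dry): cools by 9.7 × 1.3 = 12.61°C, giving 12.69°C.
  From 1300 m to 2800 m (saturated): cools by 5.7 × 1.5 = 8.55°C, giving 4.14°C.
Environment:
  From 0 m to 2800 m (environment): cools by 11.9 × 2.8 = 33.32°C, giving -8.02°C.
T_parcel − T_env = 4.14 − (-8.02) = +12.16°C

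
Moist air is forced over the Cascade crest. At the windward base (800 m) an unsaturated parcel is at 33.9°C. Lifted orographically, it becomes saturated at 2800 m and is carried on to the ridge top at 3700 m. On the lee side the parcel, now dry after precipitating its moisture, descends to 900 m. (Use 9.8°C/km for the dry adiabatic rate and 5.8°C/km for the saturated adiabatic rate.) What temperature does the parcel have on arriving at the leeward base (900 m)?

36.52°C

800 → 2800 m (dry, 9.8°C/km): ΔT = -9.8 × 2 = -19.6°C → T = 14.3°C
2800 → 3700 m (saturated, 5.8°C/km): ΔT = -5.8 × 0.9 = -5.22°C → T = 9.08°C
3700 → 900 m (dry descent, 9.8°C/km): ΔT = +9.8 × 2.8 = +27.44°C → T = 36.52°C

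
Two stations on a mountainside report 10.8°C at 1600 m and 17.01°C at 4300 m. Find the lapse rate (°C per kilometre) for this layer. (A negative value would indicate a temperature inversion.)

Γ = −ΔT/Δz = (10.8 − 17.01) / (4300 − 1600) m
  = -6.21°C / 2.7 km = -2.3°C/km

-2.3°C/km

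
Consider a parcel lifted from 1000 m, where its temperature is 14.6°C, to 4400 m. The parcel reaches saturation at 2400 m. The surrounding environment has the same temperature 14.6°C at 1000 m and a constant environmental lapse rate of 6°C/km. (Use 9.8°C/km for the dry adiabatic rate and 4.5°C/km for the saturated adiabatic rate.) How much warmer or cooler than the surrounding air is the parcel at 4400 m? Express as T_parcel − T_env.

-2.32°C (parcel cooler than environment)

Parcel:
  Dry to 2400 m: -9.8 × 1.4 km = -13.72°C, so T = 0.88°C.
  Saturated to 4400 m: -4.5 × 2 km = -9°C, so T = -8.12°C.
Environment:
  Environment to 4400 m: -6 × 3.4 km = -20.4°C, so T = -5.8°C.
T_parcel − T_env = -8.12 − (-5.8) = -2.32°C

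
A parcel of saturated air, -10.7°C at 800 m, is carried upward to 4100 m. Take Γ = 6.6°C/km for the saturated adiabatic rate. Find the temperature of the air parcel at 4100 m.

800–4100 m, saturated adiabatic: Δz = 3.3 km ⇒ ΔT = -21.78°C; T = -32.48°C

-32.48°C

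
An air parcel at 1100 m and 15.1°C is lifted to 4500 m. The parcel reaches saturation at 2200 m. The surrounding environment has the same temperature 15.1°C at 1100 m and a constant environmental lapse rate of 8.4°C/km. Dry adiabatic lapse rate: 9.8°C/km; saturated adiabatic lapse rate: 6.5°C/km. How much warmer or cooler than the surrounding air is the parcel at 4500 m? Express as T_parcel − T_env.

Parcel:
  Dry to 2200 m: -9.8 × 1.1 km = -10.78°C, so T = 4.32°C.
  Saturated to 4500 m: -6.5 × 2.3 km = -14.95°C, so T = -10.63°C.
Environment:
  Environment to 4500 m: -8.4 × 3.4 km = -28.56°C, so T = -13.46°C.
T_parcel − T_env = -10.63 − (-13.46) = +2.83°C

+2.83°C (parcel warmer than environment)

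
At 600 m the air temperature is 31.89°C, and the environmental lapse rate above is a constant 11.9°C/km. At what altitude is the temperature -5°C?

Height above start = (31.89 − (-5)) / 11.9 = 3.1 km
Altitude = 600 m + 3100 m = 3700 m

3700 m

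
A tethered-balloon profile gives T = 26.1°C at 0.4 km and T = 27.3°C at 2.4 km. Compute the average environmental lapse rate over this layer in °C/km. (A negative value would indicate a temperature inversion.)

Γ = −ΔT/Δz = (26.1 − 27.3) / (2400 − 400) m
  = -1.2°C / 2 km = -0.6°C/km

-0.6°C/km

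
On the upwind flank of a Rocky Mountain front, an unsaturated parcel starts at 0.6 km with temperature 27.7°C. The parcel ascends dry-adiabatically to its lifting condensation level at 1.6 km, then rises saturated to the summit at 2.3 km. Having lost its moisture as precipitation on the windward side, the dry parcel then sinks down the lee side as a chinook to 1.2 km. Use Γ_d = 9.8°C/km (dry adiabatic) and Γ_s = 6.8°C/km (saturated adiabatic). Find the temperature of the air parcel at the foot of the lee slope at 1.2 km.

23.92°C

600 → 1600 m (dry, 9.8°C/km): ΔT = -9.8 × 1 = -9.8°C → T = 17.9°C
1600 → 2300 m (saturated, 6.8°C/km): ΔT = -6.8 × 0.7 = -4.76°C → T = 13.14°C
2300 → 1200 m (dry descent, 9.8°C/km): ΔT = +9.8 × 1.1 = +10.78°C → T = 23.92°C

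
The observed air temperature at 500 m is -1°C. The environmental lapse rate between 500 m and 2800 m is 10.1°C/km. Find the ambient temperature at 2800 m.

-24.23°C

500 → 2800 m (environmental, 10.1°C/km): ΔT = -10.1 × 2.3 = -23.23°C → T = -24.23°C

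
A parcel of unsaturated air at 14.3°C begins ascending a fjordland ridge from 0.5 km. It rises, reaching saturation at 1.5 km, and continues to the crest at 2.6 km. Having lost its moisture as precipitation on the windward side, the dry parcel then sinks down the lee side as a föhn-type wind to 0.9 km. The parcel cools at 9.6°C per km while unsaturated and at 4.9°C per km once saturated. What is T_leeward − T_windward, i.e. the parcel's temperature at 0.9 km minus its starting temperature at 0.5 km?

Dry to 1500 m: -9.6 × 1 km = -9.6°C, so T = 4.7°C.
Saturated to 2600 m: -4.9 × 1.1 km = -5.39°C, so T = -0.69°C.
Dry descent to 900 m: +9.6 × 1.7 km = +16.32°C, so T = 15.63°C.
Net change vs windward start: 15.63 − 14.3 = +1.33°C

+1.33°C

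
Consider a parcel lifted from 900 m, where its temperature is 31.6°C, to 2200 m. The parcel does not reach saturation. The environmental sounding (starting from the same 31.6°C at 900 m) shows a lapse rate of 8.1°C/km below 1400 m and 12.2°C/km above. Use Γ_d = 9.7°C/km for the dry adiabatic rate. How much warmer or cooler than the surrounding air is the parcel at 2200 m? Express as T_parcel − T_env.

Parcel:
  900–2200 m, dry: Δz = 1.3 km ⇒ ΔT = -12.61°C; T = 18.99°C
Environment:
  900–1400 m, environment, lower layer: Δz = 0.5 km ⇒ ΔT = -4.05°C; T = 27.55°C
  1400–2200 m, environment, upper layer: Δz = 0.8 km ⇒ ΔT = -9.76°C; T = 17.79°C
T_parcel − T_env = 18.99 − 17.79 = +1.2°C

+1.2°C (parcel warmer than environment)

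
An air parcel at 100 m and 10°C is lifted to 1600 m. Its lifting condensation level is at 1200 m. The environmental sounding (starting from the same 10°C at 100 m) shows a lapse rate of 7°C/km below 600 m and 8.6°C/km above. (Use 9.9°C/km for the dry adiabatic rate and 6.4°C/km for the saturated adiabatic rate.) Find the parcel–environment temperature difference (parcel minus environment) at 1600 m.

Parcel:
  Dry to 1200 m: -9.9 × 1.1 km = -10.89°C, so T = -0.89°C.
  Saturated to 1600 m: -6.4 × 0.4 km = -2.56°C, so T = -3.45°C.
Environment:
  Environment, lower layer to 600 m: -7 × 0.5 km = -3.5°C, so T = 6.5°C.
  Environment, upper layer to 1600 m: -8.6 × 1 km = -8.6°C, so T = -2.1°C.
T_parcel − T_env = -3.45 − (-2.1) = -1.35°C

-1.35°C (parcel cooler than environment)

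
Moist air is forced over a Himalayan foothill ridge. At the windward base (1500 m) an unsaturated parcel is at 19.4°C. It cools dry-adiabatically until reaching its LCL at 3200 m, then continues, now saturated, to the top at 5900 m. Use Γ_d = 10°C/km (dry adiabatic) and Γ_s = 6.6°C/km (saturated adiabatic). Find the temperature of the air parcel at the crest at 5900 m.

-15.42°C

1500 → 3200 m (dry, 10°C/km): ΔT = -10 × 1.7 = -17°C → T = 2.4°C
3200 → 5900 m (saturated, 6.6°C/km): ΔT = -6.6 × 2.7 = -17.82°C → T = -15.42°C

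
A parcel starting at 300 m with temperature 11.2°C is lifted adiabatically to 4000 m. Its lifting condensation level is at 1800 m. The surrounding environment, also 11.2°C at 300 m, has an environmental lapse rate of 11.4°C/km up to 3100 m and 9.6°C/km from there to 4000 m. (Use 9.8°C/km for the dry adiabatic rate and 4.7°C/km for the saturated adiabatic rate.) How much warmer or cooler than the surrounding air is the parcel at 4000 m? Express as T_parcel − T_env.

Parcel:
  Dry to 1800 m: -9.8 × 1.5 km = -14.7°C, so T = -3.5°C.
  Saturated to 4000 m: -4.7 × 2.2 km = -10.34°C, so T = -13.84°C.
Environment:
  Environment, lower layer to 3100 m: -11.4 × 2.8 km = -31.92°C, so T = -20.72°C.
  Environment, upper layer to 4000 m: -9.6 × 0.9 km = -8.64°C, so T = -29.36°C.
T_parcel − T_env = -13.84 − (-29.36) = +15.52°C

+15.52°C (parcel warmer than environment)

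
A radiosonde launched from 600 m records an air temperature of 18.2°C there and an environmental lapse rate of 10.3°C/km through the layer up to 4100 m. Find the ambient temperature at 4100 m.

600 → 4100 m (environmental, 10.3°C/km): ΔT = -10.3 × 3.5 = -36.05°C → T = -17.85°C

-17.85°C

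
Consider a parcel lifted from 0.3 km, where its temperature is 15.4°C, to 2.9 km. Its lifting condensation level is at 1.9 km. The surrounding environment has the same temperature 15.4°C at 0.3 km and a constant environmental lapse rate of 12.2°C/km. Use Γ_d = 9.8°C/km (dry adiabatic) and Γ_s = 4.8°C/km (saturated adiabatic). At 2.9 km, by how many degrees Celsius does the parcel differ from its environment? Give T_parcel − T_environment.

+11.24°C (parcel warmer than environment)

Parcel:
  300–1900 m, dry: Δz = 1.6 km ⇒ ΔT = -15.68°C; T = -0.28°C
  1900–2900 m, saturated: Δz = 1 km ⇒ ΔT = -4.8°C; T = -5.08°C
Environment:
  300–2900 m, environment: Δz = 2.6 km ⇒ ΔT = -31.72°C; T = -16.32°C
T_parcel − T_env = -5.08 − (-16.32) = +11.24°C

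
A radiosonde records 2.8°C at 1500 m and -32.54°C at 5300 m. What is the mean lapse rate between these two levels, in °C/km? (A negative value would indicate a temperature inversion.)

9.3°C/km

Γ = −ΔT/Δz = (2.8 − (-32.54)) / (5300 − 1500) m
  = 35.34°C / 3.8 km = 9.3°C/km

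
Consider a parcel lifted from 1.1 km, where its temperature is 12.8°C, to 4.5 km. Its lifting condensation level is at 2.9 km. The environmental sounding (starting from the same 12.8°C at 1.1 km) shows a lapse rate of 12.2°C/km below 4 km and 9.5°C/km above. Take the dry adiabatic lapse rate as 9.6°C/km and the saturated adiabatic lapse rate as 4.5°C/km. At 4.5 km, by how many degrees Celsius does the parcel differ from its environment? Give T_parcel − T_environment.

Parcel:
  Dry to 2900 m: -9.6 × 1.8 km = -17.28°C, so T = -4.48°C.
  Saturated to 4500 m: -4.5 × 1.6 km = -7.2°C, so T = -11.68°C.
Environment:
  Environment, lower layer to 4000 m: -12.2 × 2.9 km = -35.38°C, so T = -22.58°C.
  Environment, upper layer to 4500 m: -9.5 × 0.5 km = -4.75°C, so T = -27.33°C.
T_parcel − T_env = -11.68 − (-27.33) = +15.65°C

+15.65°C (parcel warmer than environment)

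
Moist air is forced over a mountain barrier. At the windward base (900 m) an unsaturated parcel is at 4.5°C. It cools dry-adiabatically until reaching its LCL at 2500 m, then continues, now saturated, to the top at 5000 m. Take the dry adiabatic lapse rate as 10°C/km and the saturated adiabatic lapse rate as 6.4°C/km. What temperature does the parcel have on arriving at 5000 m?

-27.5°C

900 → 2500 m (dry, 10°C/km): ΔT = -10 × 1.6 = -16°C → T = -11.5°C
2500 → 5000 m (saturated, 6.4°C/km): ΔT = -6.4 × 2.5 = -16°C → T = -27.5°C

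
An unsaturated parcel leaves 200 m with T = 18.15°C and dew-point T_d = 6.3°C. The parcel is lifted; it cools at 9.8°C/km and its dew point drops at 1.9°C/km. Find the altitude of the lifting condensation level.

1700 m

T and T_d converge at 9.8 − 1.9 = 7.9°C per km
Height above start = (18.15 − 6.3) / 7.9 = 1.5 km
LCL altitude = 200 m + 1500 m = 1700 m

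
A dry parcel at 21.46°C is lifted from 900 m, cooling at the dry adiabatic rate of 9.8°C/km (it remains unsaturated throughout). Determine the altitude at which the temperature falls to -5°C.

3600 m

Height above start = (21.46 − (-5)) / 9.8 = 2.7 km
Altitude = 900 m + 2700 m = 3600 m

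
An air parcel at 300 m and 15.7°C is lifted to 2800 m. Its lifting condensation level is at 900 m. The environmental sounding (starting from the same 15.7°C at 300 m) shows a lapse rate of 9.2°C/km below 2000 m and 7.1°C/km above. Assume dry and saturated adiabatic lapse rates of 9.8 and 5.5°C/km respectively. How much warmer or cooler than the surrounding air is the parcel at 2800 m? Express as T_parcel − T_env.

Parcel:
  300 → 900 m (dry, 9.8°C/km): ΔT = -9.8 × 0.6 = -5.88°C → T = 9.82°C
  900 → 2800 m (saturated, 5.5°C/km): ΔT = -5.5 × 1.9 = -10.45°C → T = -0.63°C
Environment:
  300 → 2000 m (environment, lower layer, 9.2°C/km): ΔT = -9.2 × 1.7 = -15.64°C → T = 0.06°C
  2000 → 2800 m (environment, upper layer, 7.1°C/km): ΔT = -7.1 × 0.8 = -5.68°C → T = -5.62°C
T_parcel − T_env = -0.63 − (-5.62) = +4.99°C

+4.99°C (parcel warmer than environment)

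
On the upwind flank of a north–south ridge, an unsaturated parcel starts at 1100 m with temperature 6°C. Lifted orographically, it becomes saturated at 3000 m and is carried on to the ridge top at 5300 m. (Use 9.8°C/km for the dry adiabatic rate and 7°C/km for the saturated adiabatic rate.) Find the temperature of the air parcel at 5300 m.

-28.72°C

Dry to 3000 m: -9.8 × 1.9 km = -18.62°C, so T = -12.62°C.
Saturated to 5300 m: -7 × 2.3 km = -16.1°C, so T = -28.72°C.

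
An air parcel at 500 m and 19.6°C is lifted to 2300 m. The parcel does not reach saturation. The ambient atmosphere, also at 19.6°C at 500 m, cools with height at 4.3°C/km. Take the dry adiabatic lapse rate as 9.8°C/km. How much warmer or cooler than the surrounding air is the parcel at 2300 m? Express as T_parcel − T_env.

-9.9°C (parcel cooler than environment)

Parcel:
  500–2300 m, dry: Δz = 1.8 km ⇒ ΔT = -17.64°C; T = 1.96°C
Environment:
  500–2300 m, environment: Δz = 1.8 km ⇒ ΔT = -7.74°C; T = 11.86°C
T_parcel − T_env = 1.96 − 11.86 = -9.9°C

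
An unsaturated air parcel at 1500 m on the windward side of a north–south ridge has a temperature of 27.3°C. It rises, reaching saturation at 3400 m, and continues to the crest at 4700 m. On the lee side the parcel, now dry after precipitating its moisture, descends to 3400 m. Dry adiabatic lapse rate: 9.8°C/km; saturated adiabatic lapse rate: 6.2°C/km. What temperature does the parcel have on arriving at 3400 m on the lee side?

13.36°C

Dry to 3400 m: -9.8 × 1.9 km = -18.62°C, so T = 8.68°C.
Saturated to 4700 m: -6.2 × 1.3 km = -8.06°C, so T = 0.62°C.
Dry descent to 3400 m: +9.8 × 1.3 km = +12.74°C, so T = 13.36°C.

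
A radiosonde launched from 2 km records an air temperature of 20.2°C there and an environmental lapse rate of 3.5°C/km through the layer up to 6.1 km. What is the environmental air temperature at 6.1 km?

5.85°C

2000–6100 m, environmental: Δz = 4.1 km ⇒ ΔT = -14.35°C; T = 5.85°C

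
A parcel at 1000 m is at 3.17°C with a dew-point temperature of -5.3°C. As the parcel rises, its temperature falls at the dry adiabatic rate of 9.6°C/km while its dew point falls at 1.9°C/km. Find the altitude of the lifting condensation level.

T and T_d converge at 9.6 − 1.9 = 7.7°C per km
Height above start = (3.17 − (-5.3)) / 7.7 = 1.1 km
LCL altitude = 1000 m + 1100 m = 2100 m

2100 m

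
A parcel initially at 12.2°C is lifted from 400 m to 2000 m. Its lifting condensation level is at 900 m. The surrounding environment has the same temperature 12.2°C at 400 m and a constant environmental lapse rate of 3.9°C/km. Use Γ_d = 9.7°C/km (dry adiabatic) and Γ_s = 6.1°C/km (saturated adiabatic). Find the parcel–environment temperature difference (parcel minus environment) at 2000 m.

-5.32°C (parcel cooler than environment)

Parcel:
  400 → 900 m (dry, 9.7°C/km): ΔT = -9.7 × 0.5 = -4.85°C → T = 7.35°C
  900 → 2000 m (saturated, 6.1°C/km): ΔT = -6.1 × 1.1 = -6.71°C → T = 0.64°C
Environment:
  400 → 2000 m (environment, 3.9°C/km): ΔT = -3.9 × 1.6 = -6.24°C → T = 5.96°C
T_parcel − T_env = 0.64 − 5.96 = -5.32°C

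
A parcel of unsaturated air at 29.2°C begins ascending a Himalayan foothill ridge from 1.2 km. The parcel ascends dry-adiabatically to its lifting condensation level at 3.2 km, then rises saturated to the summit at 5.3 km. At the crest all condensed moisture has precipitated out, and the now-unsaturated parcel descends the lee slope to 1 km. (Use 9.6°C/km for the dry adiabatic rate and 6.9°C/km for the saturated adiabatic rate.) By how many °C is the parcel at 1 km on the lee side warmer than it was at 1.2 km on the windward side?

+7.59°C

1200–3200 m, dry: Δz = 2 km ⇒ ΔT = -19.2°C; T = 10°C
3200–5300 m, saturated: Δz = 2.1 km ⇒ ΔT = -14.49°C; T = -4.49°C
5300–1000 m, dry descent: Δz = 4.3 km ⇒ ΔT = +41.28°C; T = 36.79°C
Net change vs windward start: 36.79 − 29.2 = +7.59°C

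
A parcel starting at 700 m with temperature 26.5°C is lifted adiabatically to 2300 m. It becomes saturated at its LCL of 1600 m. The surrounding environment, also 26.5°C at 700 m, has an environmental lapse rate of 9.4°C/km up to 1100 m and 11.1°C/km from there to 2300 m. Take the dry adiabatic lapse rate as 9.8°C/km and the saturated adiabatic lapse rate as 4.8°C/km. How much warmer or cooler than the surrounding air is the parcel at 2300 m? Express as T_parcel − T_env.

+4.9°C (parcel warmer than environment)

Parcel:
  From 700 m to 1600 m (dry): cools by 9.8 × 0.9 = 8.82°C, giving 17.68°C.
  From 1600 m to 2300 m (saturated): cools by 4.8 × 0.7 = 3.36°C, giving 14.32°C.
Environment:
  From 700 m to 1100 m (environment, lower layer): cools by 9.4 × 0.4 = 3.76°C, giving 22.74°C.
  From 1100 m to 2300 m (environment, upper layer): cools by 11.1 × 1.2 = 13.32°C, giving 9.42°C.
T_parcel − T_env = 14.32 − 9.42 = +4.9°C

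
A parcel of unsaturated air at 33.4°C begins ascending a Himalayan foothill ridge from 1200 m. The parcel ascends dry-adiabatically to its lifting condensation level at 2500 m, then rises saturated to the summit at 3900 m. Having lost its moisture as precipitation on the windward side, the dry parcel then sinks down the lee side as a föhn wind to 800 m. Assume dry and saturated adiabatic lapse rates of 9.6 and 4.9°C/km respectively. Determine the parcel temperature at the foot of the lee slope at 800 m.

1200 → 2500 m (dry, 9.6°C/km): ΔT = -9.6 × 1.3 = -12.48°C → T = 20.92°C
2500 → 3900 m (saturated, 4.9°C/km): ΔT = -4.9 × 1.4 = -6.86°C → T = 14.06°C
3900 → 800 m (dry descent, 9.6°C/km): ΔT = +9.6 × 3.1 = +29.76°C → T = 43.82°C

43.82°C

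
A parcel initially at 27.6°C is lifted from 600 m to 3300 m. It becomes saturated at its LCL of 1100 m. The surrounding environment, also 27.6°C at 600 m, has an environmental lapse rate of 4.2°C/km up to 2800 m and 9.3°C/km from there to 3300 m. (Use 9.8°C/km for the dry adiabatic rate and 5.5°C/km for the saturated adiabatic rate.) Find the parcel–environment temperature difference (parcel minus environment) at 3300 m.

Parcel:
  Dry to 1100 m: -9.8 × 0.5 km = -4.9°C, so T = 22.7°C.
  Saturated to 3300 m: -5.5 × 2.2 km = -12.1°C, so T = 10.6°C.
Environment:
  Environment, lower layer to 2800 m: -4.2 × 2.2 km = -9.24°C, so T = 18.36°C.
  Environment, upper layer to 3300 m: -9.3 × 0.5 km = -4.65°C, so T = 13.71°C.
T_parcel − T_env = 10.6 − 13.71 = -3.11°C

-3.11°C (parcel cooler than environment)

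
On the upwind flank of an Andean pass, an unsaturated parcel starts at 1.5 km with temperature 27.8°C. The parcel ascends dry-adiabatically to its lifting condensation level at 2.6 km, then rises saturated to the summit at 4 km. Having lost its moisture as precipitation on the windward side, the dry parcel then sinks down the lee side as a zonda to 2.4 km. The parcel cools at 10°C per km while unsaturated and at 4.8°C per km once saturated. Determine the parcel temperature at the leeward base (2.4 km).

From 1500 m to 2600 m (dry): cools by 10 × 1.1 = 11°C, giving 16.8°C.
From 2600 m to 4000 m (saturated): cools by 4.8 × 1.4 = 6.72°C, giving 10.08°C.
From 4000 m to 2400 m (dry descent): warms by 10 × 1.6 = 16°C, giving 26.08°C.

26.08°C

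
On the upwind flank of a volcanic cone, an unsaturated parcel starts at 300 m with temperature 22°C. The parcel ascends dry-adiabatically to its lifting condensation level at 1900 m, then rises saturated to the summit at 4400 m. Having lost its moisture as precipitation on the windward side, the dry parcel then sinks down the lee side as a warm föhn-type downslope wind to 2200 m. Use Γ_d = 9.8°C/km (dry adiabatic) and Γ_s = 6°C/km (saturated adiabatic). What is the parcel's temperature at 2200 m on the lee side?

12.88°C

300 → 1900 m (dry, 9.8°C/km): ΔT = -9.8 × 1.6 = -15.68°C → T = 6.32°C
1900 → 4400 m (saturated, 6°C/km): ΔT = -6 × 2.5 = -15°C → T = -8.68°C
4400 → 2200 m (dry descent, 9.8°C/km): ΔT = +9.8 × 2.2 = +21.56°C → T = 12.88°C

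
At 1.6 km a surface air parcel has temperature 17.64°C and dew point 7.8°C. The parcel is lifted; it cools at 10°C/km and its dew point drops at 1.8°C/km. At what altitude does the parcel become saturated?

2.8 km

T and T_d converge at 10 − 1.8 = 8.2°C per km
Height above start = (17.64 − 7.8) / 8.2 = 1.2 km
LCL altitude = 1600 m + 1200 m = 2800 m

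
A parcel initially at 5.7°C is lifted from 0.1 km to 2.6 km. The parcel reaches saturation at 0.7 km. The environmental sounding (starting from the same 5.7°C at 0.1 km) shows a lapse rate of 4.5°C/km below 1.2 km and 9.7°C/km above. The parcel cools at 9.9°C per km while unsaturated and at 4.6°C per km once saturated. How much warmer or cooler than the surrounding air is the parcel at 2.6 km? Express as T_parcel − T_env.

Parcel:
  From 100 m to 700 m (dry): cools by 9.9 × 0.6 = 5.94°C, giving -0.24°C.
  From 700 m to 2600 m (saturated): cools by 4.6 × 1.9 = 8.74°C, giving -8.98°C.
Environment:
  From 100 m to 1200 m (environment, lower layer): cools by 4.5 × 1.1 = 4.95°C, giving 0.75°C.
  From 1200 m to 2600 m (environment, upper layer): cools by 9.7 × 1.4 = 13.58°C, giving -12.83°C.
T_parcel − T_env = -8.98 − (-12.83) = +3.85°C

+3.85°C (parcel warmer than environment)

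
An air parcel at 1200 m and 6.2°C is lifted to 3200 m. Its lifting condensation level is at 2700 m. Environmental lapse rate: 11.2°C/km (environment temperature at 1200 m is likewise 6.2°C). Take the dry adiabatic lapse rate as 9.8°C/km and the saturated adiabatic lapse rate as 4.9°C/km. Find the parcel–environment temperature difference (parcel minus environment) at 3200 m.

+5.25°C (parcel warmer than environment)

Parcel:
  From 1200 m to 2700 m (dry): cools by 9.8 × 1.5 = 14.7°C, giving -8.5°C.
  From 2700 m to 3200 m (saturated): cools by 4.9 × 0.5 = 2.45°C, giving -10.95°C.
Environment:
  From 1200 m to 3200 m (environment): cools by 11.2 × 2 = 22.4°C, giving -16.2°C.
T_parcel − T_env = -10.95 − (-16.2) = +5.25°C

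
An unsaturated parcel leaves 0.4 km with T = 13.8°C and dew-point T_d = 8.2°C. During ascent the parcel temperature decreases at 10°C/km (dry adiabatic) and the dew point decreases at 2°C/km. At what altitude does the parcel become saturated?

T and T_d converge at 10 − 2 = 8°C per km
Height above start = (13.8 − 8.2) / 8 = 0.7 km
LCL altitude = 400 m + 700 m = 1100 m

1.1 km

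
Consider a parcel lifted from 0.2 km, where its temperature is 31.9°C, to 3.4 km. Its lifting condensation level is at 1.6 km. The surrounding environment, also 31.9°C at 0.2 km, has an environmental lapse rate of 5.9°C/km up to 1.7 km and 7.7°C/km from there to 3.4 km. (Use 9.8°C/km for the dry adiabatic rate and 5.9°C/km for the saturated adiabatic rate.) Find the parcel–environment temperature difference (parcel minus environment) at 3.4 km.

-2.4°C (parcel cooler than environment)

Parcel:
  From 200 m to 1600 m (dry): cools by 9.8 × 1.4 = 13.72°C, giving 18.18°C.
  From 1600 m to 3400 m (saturated): cools by 5.9 × 1.8 = 10.62°C, giving 7.56°C.
Environment:
  From 200 m to 1700 m (environment, lower layer): cools by 5.9 × 1.5 = 8.85°C, giving 23.05°C.
  From 1700 m to 3400 m (environment, upper layer): cools by 7.7 × 1.7 = 13.09°C, giving 9.96°C.
T_parcel − T_env = 7.56 − 9.96 = -2.4°C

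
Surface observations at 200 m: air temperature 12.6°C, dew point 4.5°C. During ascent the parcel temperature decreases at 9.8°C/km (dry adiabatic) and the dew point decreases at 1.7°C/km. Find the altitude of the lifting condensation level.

1200 m

T and T_d converge at 9.8 − 1.7 = 8.1°C per km
Height above start = (12.6 − 4.5) / 8.1 = 1 km
LCL altitude = 200 m + 1000 m = 1200 m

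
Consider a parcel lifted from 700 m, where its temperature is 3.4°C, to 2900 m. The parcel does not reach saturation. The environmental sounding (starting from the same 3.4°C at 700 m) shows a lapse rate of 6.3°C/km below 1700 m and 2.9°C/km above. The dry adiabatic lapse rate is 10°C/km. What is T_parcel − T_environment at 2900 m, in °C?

-12.22°C (parcel cooler than environment)

Parcel:
  700–2900 m, dry: Δz = 2.2 km ⇒ ΔT = -22°C; T = -18.6°C
Environment:
  700–1700 m, environment, lower layer: Δz = 1 km ⇒ ΔT = -6.3°C; T = -2.9°C
  1700–2900 m, environment, upper layer: Δz = 1.2 km ⇒ ΔT = -3.48°C; T = -6.38°C
T_parcel − T_env = -18.6 − (-6.38) = -12.22°C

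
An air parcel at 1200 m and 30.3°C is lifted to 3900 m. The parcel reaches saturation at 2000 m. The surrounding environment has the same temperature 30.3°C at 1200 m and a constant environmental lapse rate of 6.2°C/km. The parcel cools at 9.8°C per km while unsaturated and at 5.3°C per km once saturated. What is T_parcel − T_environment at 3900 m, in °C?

Parcel:
  Dry to 2000 m: -9.8 × 0.8 km = -7.84°C, so T = 22.46°C.
  Saturated to 3900 m: -5.3 × 1.9 km = -10.07°C, so T = 12.39°C.
Environment:
  Environment to 3900 m: -6.2 × 2.7 km = -16.74°C, so T = 13.56°C.
T_parcel − T_env = 12.39 − 13.56 = -1.17°C

-1.17°C (parcel cooler than environment)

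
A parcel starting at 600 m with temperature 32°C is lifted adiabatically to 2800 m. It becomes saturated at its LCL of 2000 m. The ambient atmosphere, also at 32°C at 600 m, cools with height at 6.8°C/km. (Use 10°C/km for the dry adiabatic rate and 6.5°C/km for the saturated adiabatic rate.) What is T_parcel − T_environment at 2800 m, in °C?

Parcel:
  From 600 m to 2000 m (dry): cools by 10 × 1.4 = 14°C, giving 18°C.
  From 2000 m to 2800 m (saturated): cools by 6.5 × 0.8 = 5.2°C, giving 12.8°C.
Environment:
  From 600 m to 2800 m (environment): cools by 6.8 × 2.2 = 14.96°C, giving 17.04°C.
T_parcel − T_env = 12.8 − 17.04 = -4.24°C

-4.24°C (parcel cooler than environment)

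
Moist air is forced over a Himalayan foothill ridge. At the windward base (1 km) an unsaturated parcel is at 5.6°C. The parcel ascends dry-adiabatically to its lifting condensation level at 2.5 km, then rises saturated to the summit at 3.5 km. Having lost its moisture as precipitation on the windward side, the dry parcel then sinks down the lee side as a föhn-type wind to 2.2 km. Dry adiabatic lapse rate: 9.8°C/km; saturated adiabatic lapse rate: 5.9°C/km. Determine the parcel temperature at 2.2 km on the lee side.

Dry to 2500 m: -9.8 × 1.5 km = -14.7°C, so T = -9.1°C.
Saturated to 3500 m: -5.9 × 1 km = -5.9°C, so T = -15°C.
Dry descent to 2200 m: +9.8 × 1.3 km = +12.74°C, so T = -2.26°C.

-2.26°C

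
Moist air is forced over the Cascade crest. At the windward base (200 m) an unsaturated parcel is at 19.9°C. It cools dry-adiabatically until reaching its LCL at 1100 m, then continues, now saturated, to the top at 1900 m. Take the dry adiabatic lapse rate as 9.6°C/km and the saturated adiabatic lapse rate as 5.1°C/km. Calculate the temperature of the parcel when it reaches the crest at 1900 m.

7.18°C

200 → 1100 m (dry, 9.6°C/km): ΔT = -9.6 × 0.9 = -8.64°C → T = 11.26°C
1100 → 1900 m (saturated, 5.1°C/km): ΔT = -5.1 × 0.8 = -4.08°C → T = 7.18°C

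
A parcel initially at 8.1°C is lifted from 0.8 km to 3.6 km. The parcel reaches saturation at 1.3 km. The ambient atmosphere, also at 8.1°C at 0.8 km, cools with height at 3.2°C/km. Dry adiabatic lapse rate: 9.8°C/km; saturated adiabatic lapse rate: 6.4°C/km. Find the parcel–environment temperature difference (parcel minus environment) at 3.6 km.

-10.66°C (parcel cooler than environment)

Parcel:
  Dry to 1300 m: -9.8 × 0.5 km = -4.9°C, so T = 3.2°C.
  Saturated to 3600 m: -6.4 × 2.3 km = -14.72°C, so T = -11.52°C.
Environment:
  Environment to 3600 m: -3.2 × 2.8 km = -8.96°C, so T = -0.86°C.
T_parcel − T_env = -11.52 − (-0.86) = -10.66°C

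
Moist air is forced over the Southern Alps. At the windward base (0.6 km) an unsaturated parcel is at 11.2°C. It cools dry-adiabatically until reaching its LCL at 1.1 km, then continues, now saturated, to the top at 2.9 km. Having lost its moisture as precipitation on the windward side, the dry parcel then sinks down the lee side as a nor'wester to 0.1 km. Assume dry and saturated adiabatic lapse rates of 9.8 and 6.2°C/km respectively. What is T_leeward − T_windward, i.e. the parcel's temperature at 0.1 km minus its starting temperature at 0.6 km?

From 600 m to 1100 m (dry): cools by 9.8 × 0.5 = 4.9°C, giving 6.3°C.
From 1100 m to 2900 m (saturated): cools by 6.2 × 1.8 = 11.16°C, giving -4.86°C.
From 2900 m to 100 m (dry descent): warms by 9.8 × 2.8 = 27.44°C, giving 22.58°C.
Net change vs windward start: 22.58 − 11.2 = +11.38°C

+11.38°C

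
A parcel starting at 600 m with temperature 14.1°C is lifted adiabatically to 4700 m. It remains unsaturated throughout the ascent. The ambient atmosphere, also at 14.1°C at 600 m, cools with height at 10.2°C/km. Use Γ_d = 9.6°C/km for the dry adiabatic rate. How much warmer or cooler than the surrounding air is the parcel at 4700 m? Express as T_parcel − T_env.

Parcel:
  600 → 4700 m (dry, 9.6°C/km): ΔT = -9.6 × 4.1 = -39.36°C → T = -25.26°C
Environment:
  600 → 4700 m (environment, 10.2°C/km): ΔT = -10.2 × 4.1 = -41.82°C → T = -27.72°C
T_parcel − T_env = -25.26 − (-27.72) = +2.46°C

+2.46°C (parcel warmer than environment)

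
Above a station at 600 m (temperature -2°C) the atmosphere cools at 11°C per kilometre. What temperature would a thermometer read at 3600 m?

From 600 m to 3600 m (environmental): cools by 11 × 3 = 33°C, giving -35°C.

-35°C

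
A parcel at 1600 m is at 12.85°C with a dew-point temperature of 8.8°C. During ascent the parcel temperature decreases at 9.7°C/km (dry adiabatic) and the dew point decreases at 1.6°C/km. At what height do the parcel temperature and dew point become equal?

T and T_d converge at 9.7 − 1.6 = 8.1°C per km
Height above start = (12.85 − 8.8) / 8.1 = 0.5 km
LCL altitude = 1600 m + 500 m = 2100 m

2100 m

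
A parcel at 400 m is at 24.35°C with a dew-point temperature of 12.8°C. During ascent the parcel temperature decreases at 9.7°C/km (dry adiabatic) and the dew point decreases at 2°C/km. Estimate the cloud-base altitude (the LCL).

T and T_d converge at 9.7 − 2 = 7.7°C per km
Height above start = (24.35 − 12.8) / 7.7 = 1.5 km
LCL altitude = 400 m + 1500 m = 1900 m

1900 m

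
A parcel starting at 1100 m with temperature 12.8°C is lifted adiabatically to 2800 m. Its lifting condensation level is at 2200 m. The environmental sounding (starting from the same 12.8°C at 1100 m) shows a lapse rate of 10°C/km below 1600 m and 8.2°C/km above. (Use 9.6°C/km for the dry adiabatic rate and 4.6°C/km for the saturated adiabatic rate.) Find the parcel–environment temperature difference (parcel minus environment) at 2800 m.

+1.52°C (parcel warmer than environment)

Parcel:
  From 1100 m to 2200 m (dry): cools by 9.6 × 1.1 = 10.56°C, giving 2.24°C.
  From 2200 m to 2800 m (saturated): cools by 4.6 × 0.6 = 2.76°C, giving -0.52°C.
Environment:
  From 1100 m to 1600 m (environment, lower layer): cools by 10 × 0.5 = 5°C, giving 7.8°C.
  From 1600 m to 2800 m (environment, upper layer): cools by 8.2 × 1.2 = 9.84°C, giving -2.04°C.
T_parcel − T_env = -0.52 − (-2.04) = +1.52°C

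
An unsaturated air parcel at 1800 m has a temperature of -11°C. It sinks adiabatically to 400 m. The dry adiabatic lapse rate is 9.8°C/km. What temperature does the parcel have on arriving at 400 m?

2.72°C

1800 → 400 m (dry adiabatic, 9.8°C/km): ΔT = +9.8 × 1.4 = +13.72°C → T = 2.72°C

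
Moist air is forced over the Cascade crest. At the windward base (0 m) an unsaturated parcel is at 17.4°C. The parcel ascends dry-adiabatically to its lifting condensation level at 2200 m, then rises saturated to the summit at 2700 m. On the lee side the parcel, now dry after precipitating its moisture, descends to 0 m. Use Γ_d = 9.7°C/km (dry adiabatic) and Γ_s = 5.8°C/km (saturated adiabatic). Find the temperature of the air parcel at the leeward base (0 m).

19.35°C

From 0 m to 2200 m (dry): cools by 9.7 × 2.2 = 21.34°C, giving -3.94°C.
From 2200 m to 2700 m (saturated): cools by 5.8 × 0.5 = 2.9°C, giving -6.84°C.
From 2700 m to 0 m (dry descent): warms by 9.7 × 2.7 = 26.19°C, giving 19.35°C.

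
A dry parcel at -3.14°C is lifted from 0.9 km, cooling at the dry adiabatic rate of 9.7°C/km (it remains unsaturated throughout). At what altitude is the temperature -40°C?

Height above start = (-3.14 − (-40)) / 9.7 = 3.8 km
Altitude = 900 m + 3800 m = 4700 m

4.7 km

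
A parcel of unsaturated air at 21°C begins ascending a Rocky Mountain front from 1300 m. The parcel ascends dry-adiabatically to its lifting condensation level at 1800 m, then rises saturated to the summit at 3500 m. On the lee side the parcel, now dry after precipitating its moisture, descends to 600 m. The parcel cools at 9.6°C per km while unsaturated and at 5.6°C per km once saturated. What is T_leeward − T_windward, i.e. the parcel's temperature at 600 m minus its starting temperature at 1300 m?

1300 → 1800 m (dry, 9.6°C/km): ΔT = -9.6 × 0.5 = -4.8°C → T = 16.2°C
1800 → 3500 m (saturated, 5.6°C/km): ΔT = -5.6 × 1.7 = -9.52°C → T = 6.68°C
3500 → 600 m (dry descent, 9.6°C/km): ΔT = +9.6 × 2.9 = +27.84°C → T = 34.52°C
Net change vs windward start: 34.52 − 21 = +13.52°C

+13.52°C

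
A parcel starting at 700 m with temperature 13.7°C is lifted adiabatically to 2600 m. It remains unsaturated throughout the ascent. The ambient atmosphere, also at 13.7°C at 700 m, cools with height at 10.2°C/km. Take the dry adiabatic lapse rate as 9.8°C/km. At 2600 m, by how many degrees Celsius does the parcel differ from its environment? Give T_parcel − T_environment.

+0.76°C (parcel warmer than environment)

Parcel:
  700 → 2600 m (dry, 9.8°C/km): ΔT = -9.8 × 1.9 = -18.62°C → T = -4.92°C
Environment:
  700 → 2600 m (environment, 10.2°C/km): ΔT = -10.2 × 1.9 = -19.38°C → T = -5.68°C
T_parcel − T_env = -4.92 − (-5.68) = +0.76°C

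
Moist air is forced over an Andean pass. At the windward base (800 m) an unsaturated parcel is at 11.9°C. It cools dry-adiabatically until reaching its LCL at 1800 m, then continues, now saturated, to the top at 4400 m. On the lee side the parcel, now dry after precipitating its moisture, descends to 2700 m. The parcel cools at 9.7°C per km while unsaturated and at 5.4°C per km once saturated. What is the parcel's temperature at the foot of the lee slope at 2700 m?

From 800 m to 1800 m (dry): cools by 9.7 × 1 = 9.7°C, giving 2.2°C.
From 1800 m to 4400 m (saturated): cools by 5.4 × 2.6 = 14.04°C, giving -11.84°C.
From 4400 m to 2700 m (dry descent): warms by 9.7 × 1.7 = 16.49°C, giving 4.65°C.

4.65°C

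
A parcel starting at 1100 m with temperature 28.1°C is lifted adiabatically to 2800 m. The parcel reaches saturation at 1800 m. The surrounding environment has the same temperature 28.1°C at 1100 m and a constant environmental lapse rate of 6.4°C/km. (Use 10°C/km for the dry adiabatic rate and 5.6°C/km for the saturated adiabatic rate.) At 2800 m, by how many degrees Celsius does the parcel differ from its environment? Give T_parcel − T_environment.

Parcel:
  From 1100 m to 1800 m (dry): cools by 10 × 0.7 = 7°C, giving 21.1°C.
  From 1800 m to 2800 m (saturated): cools by 5.6 × 1 = 5.6°C, giving 15.5°C.
Environment:
  From 1100 m to 2800 m (environment): cools by 6.4 × 1.7 = 10.88°C, giving 17.22°C.
T_parcel − T_env = 15.5 − 17.22 = -1.72°C

-1.72°C (parcel cooler than environment)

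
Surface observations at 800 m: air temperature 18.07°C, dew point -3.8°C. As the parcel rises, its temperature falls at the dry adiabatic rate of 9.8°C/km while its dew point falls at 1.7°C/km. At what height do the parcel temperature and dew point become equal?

3500 m

T and T_d converge at 9.8 − 1.7 = 8.1°C per km
Height above start = (18.07 − (-3.8)) / 8.1 = 2.7 km
LCL altitude = 800 m + 2700 m = 3500 m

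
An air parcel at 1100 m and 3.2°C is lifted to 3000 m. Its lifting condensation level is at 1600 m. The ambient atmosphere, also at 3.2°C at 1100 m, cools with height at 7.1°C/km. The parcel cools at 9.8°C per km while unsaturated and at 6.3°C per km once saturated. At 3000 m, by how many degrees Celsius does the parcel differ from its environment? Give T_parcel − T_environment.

-0.23°C (parcel cooler than environment)

Parcel:
  1100–1600 m, dry: Δz = 0.5 km ⇒ ΔT = -4.9°C; T = -1.7°C
  1600–3000 m, saturated: Δz = 1.4 km ⇒ ΔT = -8.82°C; T = -10.52°C
Environment:
  1100–3000 m, environment: Δz = 1.9 km ⇒ ΔT = -13.49°C; T = -10.29°C
T_parcel − T_env = -10.52 − (-10.29) = -0.23°C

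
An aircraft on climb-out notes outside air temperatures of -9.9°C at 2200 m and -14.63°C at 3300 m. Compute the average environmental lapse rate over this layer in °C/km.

Γ = −ΔT/Δz = (-9.9 − (-14.63)) / (3300 − 2200) m
  = 4.73°C / 1.1 km = 4.3°C/km

4.3°C/km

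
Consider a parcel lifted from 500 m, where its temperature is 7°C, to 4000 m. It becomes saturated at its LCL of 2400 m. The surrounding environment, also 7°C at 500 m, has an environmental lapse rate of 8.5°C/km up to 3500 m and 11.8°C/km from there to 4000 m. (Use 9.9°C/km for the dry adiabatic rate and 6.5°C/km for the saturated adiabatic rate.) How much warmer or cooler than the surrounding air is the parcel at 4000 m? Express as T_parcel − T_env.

Parcel:
  500 → 2400 m (dry, 9.9°C/km): ΔT = -9.9 × 1.9 = -18.81°C → T = -11.81°C
  2400 → 4000 m (saturated, 6.5°C/km): ΔT = -6.5 × 1.6 = -10.4°C → T = -22.21°C
Environment:
  500 → 3500 m (environment, lower layer, 8.5°C/km): ΔT = -8.5 × 3 = -25.5°C → T = -18.5°C
  3500 → 4000 m (environment, upper layer, 11.8°C/km): ΔT = -11.8 × 0.5 = -5.9°C → T = -24.4°C
T_parcel − T_env = -22.21 − (-24.4) = +2.19°C

+2.19°C (parcel warmer than environment)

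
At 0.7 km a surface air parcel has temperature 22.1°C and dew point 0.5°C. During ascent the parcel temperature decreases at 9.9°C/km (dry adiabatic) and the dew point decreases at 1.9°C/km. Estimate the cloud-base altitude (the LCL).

3.4 km

T and T_d converge at 9.9 − 1.9 = 8°C per km
Height above start = (22.1 − 0.5) / 8 = 2.7 km
LCL altitude = 700 m + 2700 m = 3400 m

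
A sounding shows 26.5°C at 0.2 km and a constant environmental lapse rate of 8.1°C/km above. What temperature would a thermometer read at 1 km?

20.02°C

From 200 m to 1000 m (environmental): cools by 8.1 × 0.8 = 6.48°C, giving 20.02°C.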